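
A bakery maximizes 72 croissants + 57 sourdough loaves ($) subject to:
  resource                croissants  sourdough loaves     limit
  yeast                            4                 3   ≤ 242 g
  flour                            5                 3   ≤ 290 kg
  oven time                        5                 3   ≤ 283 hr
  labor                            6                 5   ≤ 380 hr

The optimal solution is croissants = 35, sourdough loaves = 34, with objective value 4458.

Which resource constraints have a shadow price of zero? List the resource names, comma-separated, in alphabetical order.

yeast: 242/242 (binding)
flour: 277/290 (slack 13)
oven time: 277/283 (slack 6)
labor: 380/380 (binding)
By complementary slackness, a constraint with positive slack has shadow price 0 → flour, oven time.

flour, oven time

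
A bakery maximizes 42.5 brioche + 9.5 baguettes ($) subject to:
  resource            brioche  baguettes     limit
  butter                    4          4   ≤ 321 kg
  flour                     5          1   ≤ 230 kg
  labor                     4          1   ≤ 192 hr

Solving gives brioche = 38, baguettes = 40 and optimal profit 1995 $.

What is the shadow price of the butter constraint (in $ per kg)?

0

At the optimum: butter uses 312 of 321 (slack = 9); flour uses 230 of 230 (binding); labor uses 192 of 192 (binding).
Since butter is not tight, its dual is 0.
The binding rows give the dual system: 5·y_flour + 4·y_labor = 42.5 and 1·y_flour + 1·y_labor = 9.5.
This yields shadow prices y_flour = 4.5, y_labor = 5.
Shadow price of butter = 0.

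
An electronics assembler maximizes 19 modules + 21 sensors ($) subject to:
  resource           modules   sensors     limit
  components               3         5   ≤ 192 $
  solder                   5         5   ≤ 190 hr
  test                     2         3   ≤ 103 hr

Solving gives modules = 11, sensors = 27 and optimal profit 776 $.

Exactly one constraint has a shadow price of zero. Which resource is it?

components: 168/192 (slack 24)
solder: 190/190 (binding)
test: 103/103 (binding)
By complementary slackness, a constraint with positive slack has shadow price 0 → components.

components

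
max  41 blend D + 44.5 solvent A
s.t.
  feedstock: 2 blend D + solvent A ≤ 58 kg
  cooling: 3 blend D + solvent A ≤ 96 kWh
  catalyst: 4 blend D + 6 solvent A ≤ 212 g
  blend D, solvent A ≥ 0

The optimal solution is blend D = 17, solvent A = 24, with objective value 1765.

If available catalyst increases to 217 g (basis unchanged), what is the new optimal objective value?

Binding: feedstock and catalyst. Non-binding: cooling (21 unused).
Slack constraints have shadow price 0 (complementary slackness).
The binding rows give the dual system: 2·y_feedstock + 4·y_catalyst = 41 and 1·y_feedstock + 6·y_catalyst = 44.5.
Solving: y_feedstock = 8.5, y_catalyst = 6.
Δz = y_catalyst·Δb = 6 × (5) = 30, so new z* = 1765 + 30 = 1795.

1795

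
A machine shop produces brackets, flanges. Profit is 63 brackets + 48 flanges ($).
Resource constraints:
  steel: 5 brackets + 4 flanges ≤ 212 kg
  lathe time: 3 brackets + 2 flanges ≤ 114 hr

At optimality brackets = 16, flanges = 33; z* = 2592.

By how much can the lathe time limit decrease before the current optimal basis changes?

8

Binding constraints: steel, lathe time. The basis is B = [[5,4],[3,2]] with det -2.
Per unit decrease in lathe time, x* moves by d = (-2, 2.5).
The basis stays optimal until brackets reaches 0; allowable decrease = 8 hr.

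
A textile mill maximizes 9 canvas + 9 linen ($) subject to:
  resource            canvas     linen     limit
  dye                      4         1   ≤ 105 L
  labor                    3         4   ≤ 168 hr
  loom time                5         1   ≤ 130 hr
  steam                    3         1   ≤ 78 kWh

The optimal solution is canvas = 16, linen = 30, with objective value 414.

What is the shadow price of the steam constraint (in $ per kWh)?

1

Check each constraint at x*: dye 94/105 (slack 11); labor 168/168 (tight); loom time 110/130 (slack 20); steam 78/78 (tight).
Since dye, loom time are not tight, their duals are 0.
Dual feasibility on the basic columns requires 3·y_labor + 3·y_steam = 9, 4·y_labor + 1·y_steam = 9.
→ y_labor = 2 and y_steam = 1.
Shadow price of steam = 1.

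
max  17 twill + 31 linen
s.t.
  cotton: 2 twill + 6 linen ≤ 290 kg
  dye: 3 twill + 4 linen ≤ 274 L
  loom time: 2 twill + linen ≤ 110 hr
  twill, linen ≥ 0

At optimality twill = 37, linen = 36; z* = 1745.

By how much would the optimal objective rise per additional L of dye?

Binding: cotton and loom time. Non-binding: dye (19 unused).
By complementary slackness, y = 0 for the non-binding constraint.
The binding rows give the dual system: 2·y_cotton + 2·y_loom time = 17 and 6·y_cotton + 1·y_loom time = 31.
This yields shadow prices y_cotton = 4.5, y_loom time = 4.
Shadow price of dye = 0.

0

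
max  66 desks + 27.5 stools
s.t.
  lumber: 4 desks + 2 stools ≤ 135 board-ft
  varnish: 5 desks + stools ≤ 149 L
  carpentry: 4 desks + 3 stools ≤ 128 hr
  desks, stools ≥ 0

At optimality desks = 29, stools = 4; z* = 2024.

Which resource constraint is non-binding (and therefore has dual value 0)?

lumber: 124/135 (slack 11)
varnish: 149/149 (binding)
carpentry: 128/128 (binding)
By complementary slackness, a constraint with positive slack has shadow price 0 → lumber.

lumber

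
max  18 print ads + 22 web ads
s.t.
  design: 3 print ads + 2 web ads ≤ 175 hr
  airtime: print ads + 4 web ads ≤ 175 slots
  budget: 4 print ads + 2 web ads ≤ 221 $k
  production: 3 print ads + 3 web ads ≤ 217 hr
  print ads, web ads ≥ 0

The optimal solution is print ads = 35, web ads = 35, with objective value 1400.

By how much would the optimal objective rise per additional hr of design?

Binding: design and airtime. Non-binding: budget (11 unused), production (7 unused).
By complementary slackness, y = 0 for the non-binding constraints.
From A_Bᵀ y = c: 3·y_design + 1·y_airtime = 18; 2·y_design + 4·y_airtime = 22.
This yields shadow prices y_design = 5, y_airtime = 3.
Shadow price of design = 5.

5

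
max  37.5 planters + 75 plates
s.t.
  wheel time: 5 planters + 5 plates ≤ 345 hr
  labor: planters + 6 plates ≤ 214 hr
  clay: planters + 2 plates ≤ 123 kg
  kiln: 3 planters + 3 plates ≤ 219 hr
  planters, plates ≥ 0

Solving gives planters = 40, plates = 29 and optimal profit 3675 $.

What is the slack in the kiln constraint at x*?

kiln used = 3·40 + 3·29 = 207; slack = 219 − 207 = 12.

12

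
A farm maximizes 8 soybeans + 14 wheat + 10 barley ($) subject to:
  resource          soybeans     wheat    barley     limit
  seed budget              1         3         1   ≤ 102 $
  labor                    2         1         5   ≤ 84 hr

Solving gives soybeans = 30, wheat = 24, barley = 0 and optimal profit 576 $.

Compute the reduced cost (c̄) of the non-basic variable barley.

Check each constraint at x*: seed budget 102/102 (tight); labor 84/84 (tight).
Dual feasibility on the basic columns requires 1·y_seed budget + 2·y_labor = 8, 3·y_seed budget + 1·y_labor = 14.
→ y_seed budget = 4 and y_labor = 2.
Reduced cost of barley: c₃ − yᵀa₃ = 10 − (4·1 + 2·5) = 10 − 14 = -4.

-4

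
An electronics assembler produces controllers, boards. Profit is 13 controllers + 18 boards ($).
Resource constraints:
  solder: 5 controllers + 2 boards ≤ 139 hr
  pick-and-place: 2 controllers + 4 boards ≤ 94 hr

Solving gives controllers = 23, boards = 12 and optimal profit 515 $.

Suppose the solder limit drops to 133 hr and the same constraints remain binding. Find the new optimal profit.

Check each constraint at x*: solder 139/139 (tight); pick-and-place 94/94 (tight).
The binding rows give the dual system: 5·y_solder + 2·y_pick-and-place = 13 and 2·y_solder + 4·y_pick-and-place = 18.
→ y_solder = 1 and y_pick-and-place = 4.
Δz = y_solder·Δb = 1 × (-6) = -6, so new z* = 515 − 6 = 509.

509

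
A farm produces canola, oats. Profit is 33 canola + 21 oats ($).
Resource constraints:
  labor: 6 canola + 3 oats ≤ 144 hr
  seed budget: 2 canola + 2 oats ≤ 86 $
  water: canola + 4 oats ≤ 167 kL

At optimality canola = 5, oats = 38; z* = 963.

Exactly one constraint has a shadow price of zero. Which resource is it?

water

labor: 144/144 (binding)
seed budget: 86/86 (binding)
water: 157/167 (slack 10)
By complementary slackness, a constraint with positive slack has shadow price 0 → water.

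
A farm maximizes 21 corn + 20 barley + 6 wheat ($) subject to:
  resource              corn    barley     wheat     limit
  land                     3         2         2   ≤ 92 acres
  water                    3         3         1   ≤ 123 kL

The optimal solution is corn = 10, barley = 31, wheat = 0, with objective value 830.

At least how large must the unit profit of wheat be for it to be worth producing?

Check each constraint at x*: land 92/92 (tight); water 123/123 (tight).
The binding rows give the dual system: 3·y_land + 3·y_water = 21 and 2·y_land + 3·y_water = 20.
Solving: y_land = 1, y_water = 6.
wheat enters the basis when its profit ≥ yᵀa₃ = 1·2 + 6·1 = 8.

8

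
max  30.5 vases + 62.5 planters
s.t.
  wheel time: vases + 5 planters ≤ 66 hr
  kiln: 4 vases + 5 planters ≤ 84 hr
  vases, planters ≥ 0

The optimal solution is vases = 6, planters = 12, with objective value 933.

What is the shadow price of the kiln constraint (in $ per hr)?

Check each constraint at x*: wheel time 66/66 (tight); kiln 84/84 (tight).
From A_Bᵀ y = c: 1·y_wheel time + 4·y_kiln = 30.5; 5·y_wheel time + 5·y_kiln = 62.5.
Solving: y_wheel time = 6.5, y_kiln = 6.
Shadow price of kiln = 6.

6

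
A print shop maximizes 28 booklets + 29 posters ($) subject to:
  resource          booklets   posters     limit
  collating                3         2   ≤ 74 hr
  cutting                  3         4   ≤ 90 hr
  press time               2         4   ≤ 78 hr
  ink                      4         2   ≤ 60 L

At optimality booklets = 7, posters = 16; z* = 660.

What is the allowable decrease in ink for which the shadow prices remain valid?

Binding constraints: press time, ink. The basis is B = [[2,4],[4,2]] with det -12.
Per unit decrease in ink, x* moves by d = (-0.3333, 0.1667).
The basis stays optimal until booklets reaches 0; allowable decrease = 21 L.

21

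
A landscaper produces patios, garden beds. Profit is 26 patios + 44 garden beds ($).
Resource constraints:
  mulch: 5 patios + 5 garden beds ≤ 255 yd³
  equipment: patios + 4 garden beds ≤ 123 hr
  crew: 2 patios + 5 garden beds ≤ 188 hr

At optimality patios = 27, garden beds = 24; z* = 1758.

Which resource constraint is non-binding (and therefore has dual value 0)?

crew

mulch: 255/255 (binding)
equipment: 123/123 (binding)
crew: 174/188 (slack 14)
By complementary slackness, a constraint with positive slack has shadow price 0 → crew.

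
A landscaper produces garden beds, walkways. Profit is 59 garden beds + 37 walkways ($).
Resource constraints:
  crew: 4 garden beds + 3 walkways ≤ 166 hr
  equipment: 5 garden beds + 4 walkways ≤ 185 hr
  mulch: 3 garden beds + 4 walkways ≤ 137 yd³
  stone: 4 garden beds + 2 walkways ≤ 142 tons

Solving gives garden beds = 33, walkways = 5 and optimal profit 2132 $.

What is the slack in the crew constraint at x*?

19

crew used = 4·33 + 3·5 = 147; slack = 166 − 147 = 19.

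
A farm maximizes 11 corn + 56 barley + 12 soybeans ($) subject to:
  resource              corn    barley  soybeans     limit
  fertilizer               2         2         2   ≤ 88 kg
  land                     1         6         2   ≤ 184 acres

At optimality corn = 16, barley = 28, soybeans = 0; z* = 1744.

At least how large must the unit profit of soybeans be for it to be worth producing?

20

Check each constraint at x*: fertilizer 88/88 (tight); land 184/184 (tight).
From A_Bᵀ y = c: 2·y_fertilizer + 1·y_land = 11; 2·y_fertilizer + 6·y_land = 56.
Solving: y_fertilizer = 1, y_land = 9.
soybeans enters the basis when its profit ≥ yᵀa₃ = 1·2 + 9·2 = 20.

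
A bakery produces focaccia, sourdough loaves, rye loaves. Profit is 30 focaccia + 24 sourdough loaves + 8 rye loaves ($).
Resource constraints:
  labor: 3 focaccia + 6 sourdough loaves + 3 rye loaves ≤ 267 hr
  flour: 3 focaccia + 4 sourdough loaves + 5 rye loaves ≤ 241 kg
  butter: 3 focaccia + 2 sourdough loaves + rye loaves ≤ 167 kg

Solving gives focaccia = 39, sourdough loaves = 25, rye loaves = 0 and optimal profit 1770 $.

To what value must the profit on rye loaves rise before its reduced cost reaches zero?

Check each constraint at x*: labor 267/267 (tight); flour 217/241 (slack 24); butter 167/167 (tight).
By complementary slackness, y = 0 for the non-binding constraint.
From A_Bᵀ y = c: 3·y_labor + 3·y_butter = 30; 6·y_labor + 2·y_butter = 24.
→ y_labor = 1 and y_butter = 9.
rye loaves enters the basis when its profit ≥ yᵀa₃ = 1·3 + 9·1 = 12.

12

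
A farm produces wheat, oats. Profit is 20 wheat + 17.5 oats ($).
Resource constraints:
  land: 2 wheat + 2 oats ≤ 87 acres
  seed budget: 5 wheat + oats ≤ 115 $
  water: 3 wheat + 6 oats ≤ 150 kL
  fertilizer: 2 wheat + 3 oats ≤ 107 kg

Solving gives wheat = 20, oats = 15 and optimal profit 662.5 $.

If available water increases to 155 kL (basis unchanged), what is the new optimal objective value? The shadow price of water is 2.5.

675

Δb = 5, so new z* = 662.5 + (2.5)·(5) = 662.5 + 12.5 = 675.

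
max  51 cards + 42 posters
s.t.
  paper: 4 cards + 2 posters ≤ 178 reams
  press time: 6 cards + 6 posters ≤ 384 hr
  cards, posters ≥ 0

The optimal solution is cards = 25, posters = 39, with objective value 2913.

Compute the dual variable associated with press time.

5.5

Check each constraint at x*: paper 178/178 (tight); press time 384/384 (tight).
From A_Bᵀ y = c: 4·y_paper + 6·y_press time = 51; 2·y_paper + 6·y_press time = 42.
→ y_paper = 4.5 and y_press time = 5.5.
Shadow price of press time = 5.5.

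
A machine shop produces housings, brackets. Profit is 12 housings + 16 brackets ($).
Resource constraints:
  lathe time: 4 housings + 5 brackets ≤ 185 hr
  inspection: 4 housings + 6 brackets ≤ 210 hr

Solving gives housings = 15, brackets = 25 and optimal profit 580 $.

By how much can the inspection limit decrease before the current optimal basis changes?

Binding constraints: lathe time, inspection. The basis is B = [[4,5],[4,6]] with det 4.
Per unit decrease in inspection, x* moves by d = (1.25, -1).
The basis stays optimal until brackets reaches 0; allowable decrease = 25 hr.

25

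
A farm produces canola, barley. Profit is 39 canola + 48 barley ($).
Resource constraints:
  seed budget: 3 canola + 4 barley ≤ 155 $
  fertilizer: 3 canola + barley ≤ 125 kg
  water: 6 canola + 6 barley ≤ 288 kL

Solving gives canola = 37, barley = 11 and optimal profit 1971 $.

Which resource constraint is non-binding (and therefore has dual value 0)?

fertilizer

seed budget: 155/155 (binding)
fertilizer: 122/125 (slack 3)
water: 288/288 (binding)
By complementary slackness, a constraint with positive slack has shadow price 0 → fertilizer.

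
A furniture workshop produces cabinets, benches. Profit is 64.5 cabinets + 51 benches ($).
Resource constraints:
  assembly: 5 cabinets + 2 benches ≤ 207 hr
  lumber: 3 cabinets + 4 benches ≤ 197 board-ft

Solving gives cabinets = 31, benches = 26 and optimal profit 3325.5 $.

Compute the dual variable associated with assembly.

Check each constraint at x*: assembly 207/207 (tight); lumber 197/197 (tight).
Dual feasibility on the basic columns requires 5·y_assembly + 3·y_lumber = 64.5, 2·y_assembly + 4·y_lumber = 51.
→ y_assembly = 7.5 and y_lumber = 9.
Shadow price of assembly = 7.5.

7.5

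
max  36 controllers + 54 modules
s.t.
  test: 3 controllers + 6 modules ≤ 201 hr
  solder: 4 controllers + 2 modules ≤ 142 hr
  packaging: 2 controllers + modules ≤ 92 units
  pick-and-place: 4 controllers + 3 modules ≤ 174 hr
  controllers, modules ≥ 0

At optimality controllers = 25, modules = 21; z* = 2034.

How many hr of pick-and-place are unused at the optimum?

pick-and-place used = 4·25 + 3·21 = 163; slack = 174 − 163 = 11.

11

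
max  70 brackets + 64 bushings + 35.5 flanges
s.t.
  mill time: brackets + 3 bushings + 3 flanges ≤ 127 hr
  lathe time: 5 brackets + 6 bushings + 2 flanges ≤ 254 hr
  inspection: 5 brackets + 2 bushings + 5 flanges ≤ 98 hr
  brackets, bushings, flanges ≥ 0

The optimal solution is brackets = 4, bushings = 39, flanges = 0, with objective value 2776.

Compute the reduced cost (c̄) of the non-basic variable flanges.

Binding: lathe time and inspection. Non-binding: mill time (6 unused).
By complementary slackness, y = 0 for the non-binding constraint.
Dual feasibility on the basic columns requires 5·y_lathe time + 5·y_inspection = 70, 6·y_lathe time + 2·y_inspection = 64.
Solving: y_lathe time = 9, y_inspection = 5.
Reduced cost of flanges: c₃ − yᵀa₃ = 35.5 − (9·2 + 5·5) = 35.5 − 43 = -7.5.

-7.5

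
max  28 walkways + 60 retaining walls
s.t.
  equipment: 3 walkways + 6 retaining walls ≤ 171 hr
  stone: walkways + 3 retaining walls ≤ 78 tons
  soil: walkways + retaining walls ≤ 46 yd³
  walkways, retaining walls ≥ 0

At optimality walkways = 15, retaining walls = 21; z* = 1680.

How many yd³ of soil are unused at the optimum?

soil used = 1·15 + 1·21 = 36; slack = 46 − 36 = 10.

10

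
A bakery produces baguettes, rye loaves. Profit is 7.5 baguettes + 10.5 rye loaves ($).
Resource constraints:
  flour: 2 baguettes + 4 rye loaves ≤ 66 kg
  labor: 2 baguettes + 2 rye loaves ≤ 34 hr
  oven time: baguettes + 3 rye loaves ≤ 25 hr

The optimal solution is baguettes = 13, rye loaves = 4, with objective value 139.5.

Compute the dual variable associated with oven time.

At the optimum: flour uses 42 of 66 (slack = 24); labor uses 34 of 34 (binding); oven time uses 25 of 25 (binding).
Since flour is not tight, its dual is 0.
Dual feasibility on the basic columns requires 2·y_labor + 1·y_oven time = 7.5, 2·y_labor + 3·y_oven time = 10.5.
Solving: y_labor = 3, y_oven time = 1.5.
Shadow price of oven time = 1.5.

1.5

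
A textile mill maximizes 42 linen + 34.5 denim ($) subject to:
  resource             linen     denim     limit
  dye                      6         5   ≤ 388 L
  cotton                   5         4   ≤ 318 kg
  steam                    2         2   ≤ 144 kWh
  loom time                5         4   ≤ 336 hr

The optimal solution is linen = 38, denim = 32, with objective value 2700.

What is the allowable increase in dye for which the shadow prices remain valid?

2

Binding constraints: dye, cotton. The basis is B = [[6,5],[5,4]] with det -1.
Per unit increase in dye, x* moves by d = (-4, 5).
The basis stays optimal until steam becomes binding; allowable increase = 2 L.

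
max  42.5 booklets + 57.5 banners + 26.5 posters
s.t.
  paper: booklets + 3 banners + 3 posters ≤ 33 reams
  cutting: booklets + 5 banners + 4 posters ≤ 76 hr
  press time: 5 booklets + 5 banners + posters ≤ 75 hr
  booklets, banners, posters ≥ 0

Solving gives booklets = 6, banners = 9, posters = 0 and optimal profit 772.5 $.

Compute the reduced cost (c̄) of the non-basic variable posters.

At the optimum: paper uses 33 of 33 (binding); cutting uses 51 of 76 (slack = 25); press time uses 75 of 75 (binding).
Since cutting is not tight, its dual is 0.
The binding rows give the dual system: 1·y_paper + 5·y_press time = 42.5 and 3·y_paper + 5·y_press time = 57.5.
→ y_paper = 7.5 and y_press time = 7.
Reduced cost of posters: c₃ − yᵀa₃ = 26.5 − (7.5·3 + 7·1) = 26.5 − 29.5 = -3.

-3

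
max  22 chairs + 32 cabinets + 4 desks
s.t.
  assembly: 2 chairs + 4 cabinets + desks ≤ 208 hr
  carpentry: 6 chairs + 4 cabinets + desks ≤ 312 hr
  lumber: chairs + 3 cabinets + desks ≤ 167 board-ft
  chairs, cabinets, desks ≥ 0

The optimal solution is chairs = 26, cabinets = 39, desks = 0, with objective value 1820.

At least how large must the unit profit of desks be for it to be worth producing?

8

Check each constraint at x*: assembly 208/208 (tight); carpentry 312/312 (tight); lumber 143/167 (slack 24).
By complementary slackness, y = 0 for the non-binding constraint.
The binding rows give the dual system: 2·y_assembly + 6·y_carpentry = 22 and 4·y_assembly + 4·y_carpentry = 32.
Solving: y_assembly = 6.5, y_carpentry = 1.5.
desks enters the basis when its profit ≥ yᵀa₃ = 6.5·1 + 1.5·1 = 8.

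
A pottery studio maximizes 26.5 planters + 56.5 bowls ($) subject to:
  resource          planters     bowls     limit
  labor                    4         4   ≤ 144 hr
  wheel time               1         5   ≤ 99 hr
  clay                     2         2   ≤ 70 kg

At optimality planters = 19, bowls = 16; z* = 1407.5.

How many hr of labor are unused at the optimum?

4

labor used = 4·19 + 4·16 = 140; slack = 144 − 140 = 4.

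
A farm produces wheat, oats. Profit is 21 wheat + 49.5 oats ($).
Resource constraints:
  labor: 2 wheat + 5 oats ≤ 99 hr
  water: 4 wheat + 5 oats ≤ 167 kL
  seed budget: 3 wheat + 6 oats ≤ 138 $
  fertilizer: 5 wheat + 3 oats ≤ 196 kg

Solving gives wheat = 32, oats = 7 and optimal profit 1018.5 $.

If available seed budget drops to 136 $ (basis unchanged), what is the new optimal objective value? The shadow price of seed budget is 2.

Δb = -2, so new z* = 1018.5 + (2)·(-2) = 1018.5 − 4 = 1014.5.

1014.5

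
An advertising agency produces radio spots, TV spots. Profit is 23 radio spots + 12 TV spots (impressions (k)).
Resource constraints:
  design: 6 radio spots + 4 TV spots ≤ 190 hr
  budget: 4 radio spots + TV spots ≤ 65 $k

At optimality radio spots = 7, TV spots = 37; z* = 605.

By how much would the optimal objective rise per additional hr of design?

2.5

At the optimum: design uses 190 of 190 (binding); budget uses 65 of 65 (binding).
From A_Bᵀ y = c: 6·y_design + 4·y_budget = 23; 4·y_design + 1·y_budget = 12.
This yields shadow prices y_design = 2.5, y_budget = 2.
Shadow price of design = 2.5.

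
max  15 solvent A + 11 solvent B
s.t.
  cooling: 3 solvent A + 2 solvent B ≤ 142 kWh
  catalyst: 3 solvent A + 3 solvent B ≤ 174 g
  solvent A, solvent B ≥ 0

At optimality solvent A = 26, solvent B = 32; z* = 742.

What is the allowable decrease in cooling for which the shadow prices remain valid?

26

Binding constraints: cooling, catalyst. The basis is B = [[3,2],[3,3]] with det 3.
Per unit decrease in cooling, x* moves by d = (-1, 1).
The basis stays optimal until solvent A reaches 0; allowable decrease = 26 kWh.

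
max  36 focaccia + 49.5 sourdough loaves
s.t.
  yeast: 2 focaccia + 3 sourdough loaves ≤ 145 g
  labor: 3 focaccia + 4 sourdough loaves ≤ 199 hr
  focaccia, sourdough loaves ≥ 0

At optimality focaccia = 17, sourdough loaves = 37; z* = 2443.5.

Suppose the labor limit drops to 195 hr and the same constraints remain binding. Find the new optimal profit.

2407.5

At the optimum: yeast uses 145 of 145 (binding); labor uses 199 of 199 (binding).
From A_Bᵀ y = c: 2·y_yeast + 3·y_labor = 36; 3·y_yeast + 4·y_labor = 49.5.
→ y_yeast = 4.5 and y_labor = 9.
Δz = y_labor·Δb = 9 × (-4) = -36, so new z* = 2443.5 − 36 = 2407.5.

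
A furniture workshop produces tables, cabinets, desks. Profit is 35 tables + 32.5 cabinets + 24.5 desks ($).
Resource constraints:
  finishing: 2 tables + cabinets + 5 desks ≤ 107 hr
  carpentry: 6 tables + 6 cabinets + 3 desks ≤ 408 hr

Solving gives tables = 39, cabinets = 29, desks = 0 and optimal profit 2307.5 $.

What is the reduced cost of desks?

Check each constraint at x*: finishing 107/107 (tight); carpentry 408/408 (tight).
The binding rows give the dual system: 2·y_finishing + 6·y_carpentry = 35 and 1·y_finishing + 6·y_carpentry = 32.5.
Solving: y_finishing = 2.5, y_carpentry = 5.
Reduced cost of desks: c₃ − yᵀa₃ = 24.5 − (2.5·5 + 5·3) = 24.5 − 27.5 = -3.

-3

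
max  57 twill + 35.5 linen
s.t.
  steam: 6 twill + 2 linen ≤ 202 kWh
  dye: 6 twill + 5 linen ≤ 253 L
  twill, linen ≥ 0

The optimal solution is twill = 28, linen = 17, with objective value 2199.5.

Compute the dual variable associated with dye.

Both steam and dye are binding at x*.
Dual feasibility on the basic columns requires 6·y_steam + 6·y_dye = 57, 2·y_steam + 5·y_dye = 35.5.
→ y_steam = 4 and y_dye = 5.5.
Shadow price of dye = 5.5.

5.5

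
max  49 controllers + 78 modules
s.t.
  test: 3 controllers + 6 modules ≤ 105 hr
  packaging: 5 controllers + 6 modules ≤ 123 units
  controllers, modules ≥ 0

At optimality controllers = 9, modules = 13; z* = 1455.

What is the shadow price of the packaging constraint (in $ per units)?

At the optimum: test uses 105 of 105 (binding); packaging uses 123 of 123 (binding).
Dual feasibility on the basic columns requires 3·y_test + 5·y_packaging = 49, 6·y_test + 6·y_packaging = 78.
→ y_test = 8 and y_packaging = 5.
Shadow price of packaging = 5.

5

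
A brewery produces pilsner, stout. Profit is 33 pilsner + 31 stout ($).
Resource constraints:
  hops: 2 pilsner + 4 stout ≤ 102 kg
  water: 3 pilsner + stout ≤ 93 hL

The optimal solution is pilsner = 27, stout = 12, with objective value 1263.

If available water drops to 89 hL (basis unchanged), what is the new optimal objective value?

1235

At the optimum: hops uses 102 of 102 (binding); water uses 93 of 93 (binding).
From A_Bᵀ y = c: 2·y_hops + 3·y_water = 33; 4·y_hops + 1·y_water = 31.
→ y_hops = 6 and y_water = 7.
Δz = y_water·Δb = 7 × (-4) = -28, so new z* = 1263 − 28 = 1235.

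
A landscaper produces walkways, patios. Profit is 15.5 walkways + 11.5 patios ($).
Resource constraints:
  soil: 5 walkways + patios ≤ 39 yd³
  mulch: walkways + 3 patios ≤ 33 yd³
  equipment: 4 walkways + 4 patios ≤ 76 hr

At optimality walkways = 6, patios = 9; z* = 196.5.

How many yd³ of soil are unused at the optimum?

0

soil used = 5·6 + 1·9 = 39; slack = 39 − 39 = 0.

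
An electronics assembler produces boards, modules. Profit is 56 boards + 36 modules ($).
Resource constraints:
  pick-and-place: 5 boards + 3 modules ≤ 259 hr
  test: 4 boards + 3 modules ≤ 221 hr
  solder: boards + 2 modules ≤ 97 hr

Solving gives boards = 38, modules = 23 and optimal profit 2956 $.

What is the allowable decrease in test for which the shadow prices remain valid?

13.8

Binding constraints: pick-and-place, test. The basis is B = [[5,3],[4,3]] with det 3.
Per unit decrease in test, x* moves by d = (1, -1.6667).
The basis stays optimal until modules reaches 0; allowable decrease = 13.8 hr.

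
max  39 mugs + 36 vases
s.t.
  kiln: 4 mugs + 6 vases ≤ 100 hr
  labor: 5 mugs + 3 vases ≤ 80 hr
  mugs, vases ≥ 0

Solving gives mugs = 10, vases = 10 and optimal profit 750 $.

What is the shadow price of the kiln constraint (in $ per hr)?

3.5

At the optimum: kiln uses 100 of 100 (binding); labor uses 80 of 80 (binding).
Dual feasibility on the basic columns requires 4·y_kiln + 5·y_labor = 39, 6·y_kiln + 3·y_labor = 36.
→ y_kiln = 3.5 and y_labor = 5.
Shadow price of kiln = 3.5.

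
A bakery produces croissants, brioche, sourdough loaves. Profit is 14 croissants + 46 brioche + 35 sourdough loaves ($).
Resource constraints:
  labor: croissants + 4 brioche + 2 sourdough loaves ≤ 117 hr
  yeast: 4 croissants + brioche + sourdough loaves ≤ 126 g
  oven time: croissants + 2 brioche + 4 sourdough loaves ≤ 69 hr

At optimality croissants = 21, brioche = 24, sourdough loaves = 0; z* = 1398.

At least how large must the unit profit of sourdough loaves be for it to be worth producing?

38

Binding: labor and oven time. Non-binding: yeast (18 unused).
Slack constraints have shadow price 0 (complementary slackness).
Dual feasibility on the basic columns requires 1·y_labor + 1·y_oven time = 14, 4·y_labor + 2·y_oven time = 46.
This yields shadow prices y_labor = 9, y_oven time = 5.
sourdough loaves enters the basis when its profit ≥ yᵀa₃ = 9·2 + 5·4 = 38.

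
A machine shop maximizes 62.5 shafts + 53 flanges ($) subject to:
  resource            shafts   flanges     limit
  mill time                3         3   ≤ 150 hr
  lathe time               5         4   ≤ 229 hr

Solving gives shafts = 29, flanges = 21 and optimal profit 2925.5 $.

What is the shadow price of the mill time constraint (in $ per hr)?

Check each constraint at x*: mill time 150/150 (tight); lathe time 229/229 (tight).
Dual feasibility on the basic columns requires 3·y_mill time + 5·y_lathe time = 62.5, 3·y_mill time + 4·y_lathe time = 53.
→ y_mill time = 5 and y_lathe time = 9.5.
Shadow price of mill time = 5.

5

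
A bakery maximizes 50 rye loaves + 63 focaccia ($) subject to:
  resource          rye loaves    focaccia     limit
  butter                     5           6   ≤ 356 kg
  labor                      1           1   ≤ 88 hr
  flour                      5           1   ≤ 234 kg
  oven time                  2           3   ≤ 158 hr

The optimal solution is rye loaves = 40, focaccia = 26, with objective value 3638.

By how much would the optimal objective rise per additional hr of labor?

At the optimum: butter uses 356 of 356 (binding); labor uses 66 of 88 (slack = 22); flour uses 226 of 234 (slack = 8); oven time uses 158 of 158 (binding).
Slack constraints have shadow price 0 (complementary slackness).
Dual feasibility on the basic columns requires 5·y_butter + 2·y_oven time = 50, 6·y_butter + 3·y_oven time = 63.
Solving: y_butter = 8, y_oven time = 5.
Shadow price of labor = 0.

0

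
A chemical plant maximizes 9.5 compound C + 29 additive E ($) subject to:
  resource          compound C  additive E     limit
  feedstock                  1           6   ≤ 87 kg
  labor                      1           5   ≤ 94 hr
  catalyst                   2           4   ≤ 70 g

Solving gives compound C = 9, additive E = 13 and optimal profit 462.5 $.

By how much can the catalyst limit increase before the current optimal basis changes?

104

Binding constraints: feedstock, catalyst. The basis is B = [[1,6],[2,4]] with det -8.
Per unit increase in catalyst, x* moves by d = (0.75, -0.125).
The basis stays optimal until additive E reaches 0; allowable increase = 104 g.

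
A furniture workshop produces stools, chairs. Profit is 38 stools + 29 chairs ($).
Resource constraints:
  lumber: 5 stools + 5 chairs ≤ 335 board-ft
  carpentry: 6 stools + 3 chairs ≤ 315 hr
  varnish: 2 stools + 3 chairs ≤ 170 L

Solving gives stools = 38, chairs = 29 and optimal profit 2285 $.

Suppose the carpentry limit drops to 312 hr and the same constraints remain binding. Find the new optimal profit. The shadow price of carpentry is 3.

2276

Δb = -3, so new z* = 2285 + (3)·(-3) = 2285 − 9 = 2276.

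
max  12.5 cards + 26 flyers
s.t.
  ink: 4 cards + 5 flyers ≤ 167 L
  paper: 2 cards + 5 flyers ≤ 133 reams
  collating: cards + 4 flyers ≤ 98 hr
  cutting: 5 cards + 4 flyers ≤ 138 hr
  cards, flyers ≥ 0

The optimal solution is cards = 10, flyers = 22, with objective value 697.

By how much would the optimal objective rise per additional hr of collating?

5

At the optimum: ink uses 150 of 167 (slack = 17); paper uses 130 of 133 (slack = 3); collating uses 98 of 98 (binding); cutting uses 138 of 138 (binding).
Since ink, paper are not tight, their duals are 0.
Dual feasibility on the basic columns requires 1·y_collating + 5·y_cutting = 12.5, 4·y_collating + 4·y_cutting = 26.
Solving: y_collating = 5, y_cutting = 1.5.
Shadow price of collating = 5.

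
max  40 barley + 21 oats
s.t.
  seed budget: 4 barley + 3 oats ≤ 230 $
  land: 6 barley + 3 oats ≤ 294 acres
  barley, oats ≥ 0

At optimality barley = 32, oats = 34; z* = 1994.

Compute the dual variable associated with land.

6

Both seed budget and land are binding at x*.
The binding rows give the dual system: 4·y_seed budget + 6·y_land = 40 and 3·y_seed budget + 3·y_land = 21.
→ y_seed budget = 1 and y_land = 6.
Shadow price of land = 6.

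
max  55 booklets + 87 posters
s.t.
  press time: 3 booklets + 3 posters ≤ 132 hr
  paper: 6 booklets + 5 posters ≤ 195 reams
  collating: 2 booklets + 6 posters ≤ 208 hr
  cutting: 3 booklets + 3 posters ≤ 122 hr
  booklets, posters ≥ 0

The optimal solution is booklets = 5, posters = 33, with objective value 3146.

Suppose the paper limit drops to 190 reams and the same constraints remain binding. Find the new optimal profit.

Binding: paper and collating. Non-binding: press time (18 unused), cutting (8 unused).
Since press time, cutting are not tight, their duals are 0.
From A_Bᵀ y = c: 6·y_paper + 2·y_collating = 55; 5·y_paper + 6·y_collating = 87.
This yields shadow prices y_paper = 6, y_collating = 9.5.
Δz = y_paper·Δb = 6 × (-5) = -30, so new z* = 3146 − 30 = 3116.

3116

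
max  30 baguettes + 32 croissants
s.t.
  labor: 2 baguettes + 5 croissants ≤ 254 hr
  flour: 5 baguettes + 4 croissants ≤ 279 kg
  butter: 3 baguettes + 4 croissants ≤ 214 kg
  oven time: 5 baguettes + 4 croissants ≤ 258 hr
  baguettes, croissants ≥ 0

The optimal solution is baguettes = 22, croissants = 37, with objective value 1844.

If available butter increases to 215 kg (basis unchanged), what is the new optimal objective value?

1849

Binding: butter and oven time. Non-binding: labor (25 unused), flour (21 unused).
Since labor, flour are not tight, their duals are 0.
The binding rows give the dual system: 3·y_butter + 5·y_oven time = 30 and 4·y_butter + 4·y_oven time = 32.
→ y_butter = 5 and y_oven time = 3.
Δz = y_butter·Δb = 5 × (1) = 5, so new z* = 1844 + 5 = 1849.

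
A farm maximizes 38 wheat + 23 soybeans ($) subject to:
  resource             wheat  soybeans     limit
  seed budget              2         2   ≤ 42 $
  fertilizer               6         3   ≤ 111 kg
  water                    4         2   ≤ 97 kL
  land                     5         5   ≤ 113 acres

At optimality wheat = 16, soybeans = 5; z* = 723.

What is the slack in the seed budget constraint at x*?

0

seed budget used = 2·16 + 2·5 = 42; slack = 42 − 42 = 0.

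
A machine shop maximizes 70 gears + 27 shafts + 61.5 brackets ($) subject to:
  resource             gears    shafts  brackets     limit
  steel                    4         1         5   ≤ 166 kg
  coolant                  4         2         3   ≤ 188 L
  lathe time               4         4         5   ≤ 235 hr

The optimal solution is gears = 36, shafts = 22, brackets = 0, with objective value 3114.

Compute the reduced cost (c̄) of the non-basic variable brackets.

-7

Check each constraint at x*: steel 166/166 (tight); coolant 188/188 (tight); lathe time 232/235 (slack 3).
Since lathe time is not tight, its dual is 0.
From A_Bᵀ y = c: 4·y_steel + 4·y_coolant = 70; 1·y_steel + 2·y_coolant = 27.
→ y_steel = 8 and y_coolant = 9.5.
Reduced cost of brackets: c₃ − yᵀa₃ = 61.5 − (8·5 + 9.5·3) = 61.5 − 68.5 = -7.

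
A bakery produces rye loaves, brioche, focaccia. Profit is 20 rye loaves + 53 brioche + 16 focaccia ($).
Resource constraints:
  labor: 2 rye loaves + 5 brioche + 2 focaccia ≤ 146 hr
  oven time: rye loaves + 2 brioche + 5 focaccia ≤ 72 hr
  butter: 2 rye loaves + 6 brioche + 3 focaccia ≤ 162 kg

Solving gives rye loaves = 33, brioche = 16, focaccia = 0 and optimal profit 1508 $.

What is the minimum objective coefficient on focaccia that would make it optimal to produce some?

23

At the optimum: labor uses 146 of 146 (binding); oven time uses 65 of 72 (slack = 7); butter uses 162 of 162 (binding).
By complementary slackness, y = 0 for the non-binding constraint.
The binding rows give the dual system: 2·y_labor + 2·y_butter = 20 and 5·y_labor + 6·y_butter = 53.
→ y_labor = 7 and y_butter = 3.
focaccia enters the basis when its profit ≥ yᵀa₃ = 7·2 + 3·3 = 23.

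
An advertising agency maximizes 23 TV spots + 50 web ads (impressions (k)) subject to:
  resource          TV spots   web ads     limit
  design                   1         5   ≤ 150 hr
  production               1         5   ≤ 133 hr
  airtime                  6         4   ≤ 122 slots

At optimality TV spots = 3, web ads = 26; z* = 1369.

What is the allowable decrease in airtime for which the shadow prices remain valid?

Binding constraints: production, airtime. The basis is B = [[1,5],[6,4]] with det -26.
Per unit decrease in airtime, x* moves by d = (-0.1923, 0.0385).
The basis stays optimal until TV spots reaches 0; allowable decrease = 15.6 slots.

15.6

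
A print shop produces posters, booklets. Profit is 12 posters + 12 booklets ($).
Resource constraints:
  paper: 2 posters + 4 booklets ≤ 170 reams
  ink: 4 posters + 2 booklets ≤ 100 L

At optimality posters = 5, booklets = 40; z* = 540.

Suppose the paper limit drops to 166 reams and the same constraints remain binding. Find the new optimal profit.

532

At the optimum: paper uses 170 of 170 (binding); ink uses 100 of 100 (binding).
From A_Bᵀ y = c: 2·y_paper + 4·y_ink = 12; 4·y_paper + 2·y_ink = 12.
Solving: y_paper = 2, y_ink = 2.
Δz = y_paper·Δb = 2 × (-4) = -8, so new z* = 540 − 8 = 532.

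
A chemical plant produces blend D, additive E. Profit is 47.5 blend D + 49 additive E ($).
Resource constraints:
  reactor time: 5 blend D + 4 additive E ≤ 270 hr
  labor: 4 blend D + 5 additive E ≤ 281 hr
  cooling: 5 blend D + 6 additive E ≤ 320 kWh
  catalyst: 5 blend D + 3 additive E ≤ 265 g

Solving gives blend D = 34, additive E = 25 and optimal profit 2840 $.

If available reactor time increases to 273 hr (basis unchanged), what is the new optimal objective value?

Binding: reactor time and cooling. Non-binding: labor (20 unused), catalyst (20 unused).
Since labor, catalyst are not tight, their duals are 0.
The binding rows give the dual system: 5·y_reactor time + 5·y_cooling = 47.5 and 4·y_reactor time + 6·y_cooling = 49.
Solving: y_reactor time = 4, y_cooling = 5.5.
Δz = y_reactor time·Δb = 4 × (3) = 12, so new z* = 2840 + 12 = 2852.

2852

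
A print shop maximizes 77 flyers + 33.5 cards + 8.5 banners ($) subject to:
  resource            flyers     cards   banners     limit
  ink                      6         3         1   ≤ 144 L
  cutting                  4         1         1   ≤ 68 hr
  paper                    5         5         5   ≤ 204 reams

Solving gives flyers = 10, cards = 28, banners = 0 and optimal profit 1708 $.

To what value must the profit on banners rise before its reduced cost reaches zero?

14.5

Check each constraint at x*: ink 144/144 (tight); cutting 68/68 (tight); paper 190/204 (slack 14).
Slack constraints have shadow price 0 (complementary slackness).
Dual feasibility on the basic columns requires 6·y_ink + 4·y_cutting = 77, 3·y_ink + 1·y_cutting = 33.5.
Solving: y_ink = 9.5, y_cutting = 5.
banners enters the basis when its profit ≥ yᵀa₃ = 9.5·1 + 5·1 = 14.5.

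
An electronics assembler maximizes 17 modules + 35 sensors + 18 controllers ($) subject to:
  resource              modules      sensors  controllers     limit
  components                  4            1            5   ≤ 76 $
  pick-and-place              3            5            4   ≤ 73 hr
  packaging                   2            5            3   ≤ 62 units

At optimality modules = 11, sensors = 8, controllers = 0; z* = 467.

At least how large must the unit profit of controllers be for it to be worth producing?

24

At the optimum: components uses 52 of 76 (slack = 24); pick-and-place uses 73 of 73 (binding); packaging uses 62 of 62 (binding).
Slack constraints have shadow price 0 (complementary slackness).
Dual feasibility on the basic columns requires 3·y_pick-and-place + 2·y_packaging = 17, 5·y_pick-and-place + 5·y_packaging = 35.
This yields shadow prices y_pick-and-place = 3, y_packaging = 4.
controllers enters the basis when its profit ≥ yᵀa₃ = 3·4 + 4·3 = 24.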